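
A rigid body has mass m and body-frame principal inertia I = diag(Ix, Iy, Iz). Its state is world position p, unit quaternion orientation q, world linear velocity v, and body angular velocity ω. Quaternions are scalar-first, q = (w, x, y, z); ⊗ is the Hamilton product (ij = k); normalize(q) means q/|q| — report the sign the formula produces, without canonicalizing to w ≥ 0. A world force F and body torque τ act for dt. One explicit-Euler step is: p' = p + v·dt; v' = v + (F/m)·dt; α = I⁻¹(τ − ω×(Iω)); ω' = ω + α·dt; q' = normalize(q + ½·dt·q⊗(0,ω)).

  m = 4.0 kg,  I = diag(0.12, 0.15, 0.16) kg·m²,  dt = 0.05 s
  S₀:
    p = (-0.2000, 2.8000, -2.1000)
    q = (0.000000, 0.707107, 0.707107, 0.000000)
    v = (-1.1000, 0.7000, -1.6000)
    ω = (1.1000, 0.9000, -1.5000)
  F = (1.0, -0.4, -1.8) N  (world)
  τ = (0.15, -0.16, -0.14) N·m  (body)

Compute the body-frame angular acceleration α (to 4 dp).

α = (1.3625, -1.5067, -1.0606)

ω×(Iω) gyroscopic = (-0.0135, 0.0660, 0.0297)
α = I⁻¹(τ − ω×Iω) = (1.3625, -1.5067, -1.0606)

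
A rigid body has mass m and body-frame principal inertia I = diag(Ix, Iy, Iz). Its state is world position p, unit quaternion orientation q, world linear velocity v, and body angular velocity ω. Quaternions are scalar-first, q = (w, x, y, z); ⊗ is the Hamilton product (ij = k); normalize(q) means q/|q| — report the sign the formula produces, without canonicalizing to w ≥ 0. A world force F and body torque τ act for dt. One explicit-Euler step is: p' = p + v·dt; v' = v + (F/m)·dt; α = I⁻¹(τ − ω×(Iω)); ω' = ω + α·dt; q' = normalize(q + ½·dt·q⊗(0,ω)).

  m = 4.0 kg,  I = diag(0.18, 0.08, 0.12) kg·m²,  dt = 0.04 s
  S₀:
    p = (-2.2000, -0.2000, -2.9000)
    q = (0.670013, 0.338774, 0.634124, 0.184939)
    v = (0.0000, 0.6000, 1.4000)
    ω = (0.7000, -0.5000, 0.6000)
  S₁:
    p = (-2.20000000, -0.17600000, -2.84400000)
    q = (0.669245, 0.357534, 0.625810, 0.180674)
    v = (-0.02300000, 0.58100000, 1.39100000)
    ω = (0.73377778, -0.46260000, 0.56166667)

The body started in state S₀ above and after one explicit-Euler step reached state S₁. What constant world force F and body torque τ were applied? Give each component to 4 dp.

ω₁ − ω₀ = (0.03377778, 0.03740000, -0.03833333)
I·α + gyro = (0.1400, 0.1000, -0.0800)
velocity change Δv = (-0.02300000, -0.01900000, -0.00900000)
m·(v₁−v₀)/dt = (-2.3000, -1.9000, -0.9000)

F = (-2.3000, -1.9000, -0.9000)
τ = (0.1400, 0.1000, -0.0800)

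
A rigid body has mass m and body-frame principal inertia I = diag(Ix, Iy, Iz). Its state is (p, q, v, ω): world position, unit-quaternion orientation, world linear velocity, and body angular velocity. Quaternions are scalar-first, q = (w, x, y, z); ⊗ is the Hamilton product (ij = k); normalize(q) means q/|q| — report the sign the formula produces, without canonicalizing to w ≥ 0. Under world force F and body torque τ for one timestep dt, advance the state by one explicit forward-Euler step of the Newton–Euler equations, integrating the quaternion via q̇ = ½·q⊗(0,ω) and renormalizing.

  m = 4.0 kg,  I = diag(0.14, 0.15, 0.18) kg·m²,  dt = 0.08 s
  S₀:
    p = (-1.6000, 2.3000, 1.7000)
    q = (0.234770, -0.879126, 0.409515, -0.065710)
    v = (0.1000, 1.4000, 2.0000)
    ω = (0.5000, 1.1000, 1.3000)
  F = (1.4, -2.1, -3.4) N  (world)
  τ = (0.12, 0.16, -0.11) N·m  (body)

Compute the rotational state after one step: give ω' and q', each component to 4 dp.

(τ − ω×Iω)/I = (0.5507, 1.2400, -0.6417)
ω + α·dt = (0.5441, 1.1992, 1.2487)
2q̇ = q⊗(0,ω) = (0.0745195, 0.7220355, 1.3682558, -0.8665951)
q' = normalize(q + ½dt·q⊗(0,ω)) = (0.2372, -0.8481, 0.4631, -0.1001)

ω' = (0.5441, 1.1992, 1.2487)
q' = (0.2372, -0.8481, 0.4631, -0.1001)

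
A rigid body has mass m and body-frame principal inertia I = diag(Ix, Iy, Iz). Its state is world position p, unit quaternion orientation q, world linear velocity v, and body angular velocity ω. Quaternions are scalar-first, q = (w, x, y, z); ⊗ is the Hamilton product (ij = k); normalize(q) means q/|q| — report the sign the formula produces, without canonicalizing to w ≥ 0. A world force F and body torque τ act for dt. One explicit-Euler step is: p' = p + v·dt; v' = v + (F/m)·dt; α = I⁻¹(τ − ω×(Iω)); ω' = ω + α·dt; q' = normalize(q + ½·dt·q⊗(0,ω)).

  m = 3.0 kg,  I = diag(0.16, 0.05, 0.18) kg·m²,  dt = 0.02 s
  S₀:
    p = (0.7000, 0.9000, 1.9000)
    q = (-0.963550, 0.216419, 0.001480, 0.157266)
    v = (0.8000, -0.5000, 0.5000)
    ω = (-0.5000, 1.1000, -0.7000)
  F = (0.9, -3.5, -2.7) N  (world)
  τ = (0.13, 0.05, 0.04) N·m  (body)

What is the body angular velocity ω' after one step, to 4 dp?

ω' = (-0.4712, 1.1228, -0.7023)

ω×(Iω) gyroscopic = (-0.1001, -0.0070, 0.0605)
angular accel α = (1.4381, 1.1400, -0.1139)
new body rate ω' = (-0.4712, 1.1228, -0.7023)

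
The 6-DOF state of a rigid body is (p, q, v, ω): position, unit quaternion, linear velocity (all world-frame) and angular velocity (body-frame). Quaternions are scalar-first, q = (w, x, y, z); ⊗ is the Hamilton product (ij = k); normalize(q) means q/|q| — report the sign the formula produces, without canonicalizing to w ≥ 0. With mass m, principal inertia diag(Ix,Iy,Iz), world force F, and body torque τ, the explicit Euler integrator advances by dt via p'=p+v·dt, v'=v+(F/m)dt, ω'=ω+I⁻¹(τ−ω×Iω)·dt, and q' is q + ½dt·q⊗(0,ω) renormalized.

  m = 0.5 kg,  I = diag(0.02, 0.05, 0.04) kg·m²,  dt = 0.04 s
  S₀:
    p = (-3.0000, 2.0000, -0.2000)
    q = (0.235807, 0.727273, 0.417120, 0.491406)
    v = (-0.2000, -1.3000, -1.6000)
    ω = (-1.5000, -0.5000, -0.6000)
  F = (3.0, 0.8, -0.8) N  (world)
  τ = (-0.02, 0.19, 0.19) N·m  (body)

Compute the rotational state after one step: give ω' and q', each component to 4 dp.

gyro term ω×Iω = (-0.0030, -0.0180, 0.0225)
α = I⁻¹(τ − ω×Iω) = (-0.8500, 4.1600, 4.1875)
ω' = ω + α·dt = (-1.5340, -0.3336, -0.4325)
2q̇ = q⊗(0,ω) = (1.5943131, -0.3582795, -0.4186487, 0.1205593)
q' = normalize(q + ½dt·q⊗(0,ω)) = (0.2675, 0.7197, 0.4085, 0.4935)

ω' = (-1.5340, -0.3336, -0.4325)
q' = (0.2675, 0.7197, 0.4085, 0.4935)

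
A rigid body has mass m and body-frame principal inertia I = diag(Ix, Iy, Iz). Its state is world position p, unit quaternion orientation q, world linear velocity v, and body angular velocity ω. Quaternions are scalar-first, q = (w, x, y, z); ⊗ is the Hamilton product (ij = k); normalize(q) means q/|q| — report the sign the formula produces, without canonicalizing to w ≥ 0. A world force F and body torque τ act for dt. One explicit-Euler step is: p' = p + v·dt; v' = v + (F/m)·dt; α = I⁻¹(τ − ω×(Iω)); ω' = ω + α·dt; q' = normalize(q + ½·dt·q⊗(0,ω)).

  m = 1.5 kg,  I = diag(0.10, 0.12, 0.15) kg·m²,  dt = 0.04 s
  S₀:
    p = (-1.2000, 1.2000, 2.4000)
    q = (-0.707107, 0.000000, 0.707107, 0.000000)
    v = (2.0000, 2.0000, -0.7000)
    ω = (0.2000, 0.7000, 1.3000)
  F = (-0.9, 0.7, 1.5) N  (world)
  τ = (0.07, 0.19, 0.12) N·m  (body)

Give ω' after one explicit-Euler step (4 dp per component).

gyro term ω×Iω = (0.0273, -0.0130, 0.0028)
(τ − ω×Iω)/I = (0.4270, 1.6917, 0.7813)
ω + α·dt = (0.2171, 0.7677, 1.3313)

ω' = (0.2171, 0.7677, 1.3313)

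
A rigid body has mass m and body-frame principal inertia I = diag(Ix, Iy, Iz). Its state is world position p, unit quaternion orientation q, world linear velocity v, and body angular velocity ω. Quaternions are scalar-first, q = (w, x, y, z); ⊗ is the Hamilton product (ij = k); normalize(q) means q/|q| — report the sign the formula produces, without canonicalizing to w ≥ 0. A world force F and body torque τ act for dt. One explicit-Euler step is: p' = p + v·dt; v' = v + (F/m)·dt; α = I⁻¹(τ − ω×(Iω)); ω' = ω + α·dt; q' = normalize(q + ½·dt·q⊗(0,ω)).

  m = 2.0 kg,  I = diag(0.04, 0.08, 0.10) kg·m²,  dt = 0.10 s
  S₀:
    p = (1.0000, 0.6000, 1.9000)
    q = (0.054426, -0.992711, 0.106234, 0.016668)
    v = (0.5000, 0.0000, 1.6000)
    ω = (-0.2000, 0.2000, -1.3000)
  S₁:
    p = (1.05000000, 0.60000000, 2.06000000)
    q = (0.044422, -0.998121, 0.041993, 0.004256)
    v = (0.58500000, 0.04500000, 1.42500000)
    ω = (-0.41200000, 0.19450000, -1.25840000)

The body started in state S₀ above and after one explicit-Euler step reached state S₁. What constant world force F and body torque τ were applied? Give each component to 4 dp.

ω₁ − ω₀ = (-0.21200000, -0.00550000, 0.04160000)
gyro term ω₀×Iω₀ = (-0.0052, -0.0156, -0.0016)
I·α + gyro = (-0.0900, -0.0200, 0.0400)
v₁ − v₀ = (0.08500000, 0.04500000, -0.17500000)
F = m·Δv/dt = (1.7000, 0.9000, -3.5000)

F = (1.7000, 0.9000, -3.5000)
τ = (-0.0900, -0.0200, 0.0400)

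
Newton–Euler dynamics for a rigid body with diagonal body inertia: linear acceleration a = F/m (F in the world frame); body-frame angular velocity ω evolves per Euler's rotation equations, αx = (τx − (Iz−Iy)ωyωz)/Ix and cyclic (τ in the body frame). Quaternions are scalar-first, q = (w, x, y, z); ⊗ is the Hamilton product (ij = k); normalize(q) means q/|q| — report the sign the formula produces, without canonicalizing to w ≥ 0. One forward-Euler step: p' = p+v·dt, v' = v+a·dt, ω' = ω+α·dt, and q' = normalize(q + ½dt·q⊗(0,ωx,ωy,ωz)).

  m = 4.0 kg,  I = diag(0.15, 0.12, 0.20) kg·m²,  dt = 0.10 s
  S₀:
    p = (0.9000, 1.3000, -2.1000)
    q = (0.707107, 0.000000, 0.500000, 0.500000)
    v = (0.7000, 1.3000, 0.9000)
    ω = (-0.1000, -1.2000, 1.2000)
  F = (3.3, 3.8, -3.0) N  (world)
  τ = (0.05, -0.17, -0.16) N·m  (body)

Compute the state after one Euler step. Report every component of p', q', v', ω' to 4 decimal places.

p' = (0.9700, 1.4300, -2.0100)
q' = (0.7046, 0.0563, 0.4534, 0.5430)
v' = (0.7825, 1.3950, 0.8250)
ω' = (0.0101, -1.3467, 1.1218)

angular accel α = (1.1013, -1.4667, -0.7820)
new body rate ω' = (0.0101, -1.3467, 1.1218)
2q̇ = q⊗(0,ω) = (0.0000000, 1.1292893, -0.8985284, 0.8985284)
q + ½dt·q⊗(0,ω), renormalized = (0.7046, 0.0563, 0.4534, 0.5430)
p' = p + v·dt = (0.9700, 1.4300, -2.0100)
v + (F/m)dt = (0.7825, 1.3950, 0.8250)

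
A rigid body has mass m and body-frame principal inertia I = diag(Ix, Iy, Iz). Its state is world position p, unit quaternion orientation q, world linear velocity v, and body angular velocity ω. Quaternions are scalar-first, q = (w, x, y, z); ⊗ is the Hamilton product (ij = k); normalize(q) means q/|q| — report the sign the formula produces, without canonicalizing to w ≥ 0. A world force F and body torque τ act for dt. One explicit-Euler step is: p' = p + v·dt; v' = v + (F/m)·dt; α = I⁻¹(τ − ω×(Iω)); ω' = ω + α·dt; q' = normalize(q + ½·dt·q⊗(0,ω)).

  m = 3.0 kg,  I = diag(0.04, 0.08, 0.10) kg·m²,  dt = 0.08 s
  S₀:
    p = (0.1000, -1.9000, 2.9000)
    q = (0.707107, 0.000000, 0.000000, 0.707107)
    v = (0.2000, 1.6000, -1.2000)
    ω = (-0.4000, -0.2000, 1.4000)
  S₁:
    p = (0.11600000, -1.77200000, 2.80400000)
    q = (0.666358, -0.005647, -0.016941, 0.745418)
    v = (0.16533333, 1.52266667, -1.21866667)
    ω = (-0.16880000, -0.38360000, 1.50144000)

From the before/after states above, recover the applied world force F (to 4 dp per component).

F = (-1.3000, -2.9000, -0.7000)

v₁ − v₀ = (-0.03466667, -0.07733333, -0.01866667)
F = m·Δv/dt = (-1.3000, -2.9000, -0.7000)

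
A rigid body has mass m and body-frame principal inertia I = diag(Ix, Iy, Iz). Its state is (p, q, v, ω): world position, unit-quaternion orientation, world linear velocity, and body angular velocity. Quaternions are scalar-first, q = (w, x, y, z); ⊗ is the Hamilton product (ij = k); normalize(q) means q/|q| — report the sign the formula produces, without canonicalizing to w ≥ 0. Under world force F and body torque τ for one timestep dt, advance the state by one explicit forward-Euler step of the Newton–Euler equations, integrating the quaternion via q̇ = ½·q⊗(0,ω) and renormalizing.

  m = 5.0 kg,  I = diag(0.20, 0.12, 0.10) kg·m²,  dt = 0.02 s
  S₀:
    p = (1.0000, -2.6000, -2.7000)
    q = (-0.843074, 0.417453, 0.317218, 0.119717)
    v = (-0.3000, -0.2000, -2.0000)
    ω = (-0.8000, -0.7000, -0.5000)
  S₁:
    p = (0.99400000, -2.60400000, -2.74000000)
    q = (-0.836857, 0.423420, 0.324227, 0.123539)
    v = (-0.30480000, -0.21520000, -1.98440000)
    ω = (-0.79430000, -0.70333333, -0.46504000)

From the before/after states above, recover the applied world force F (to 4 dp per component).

velocity change Δv = (-0.00480000, -0.01520000, 0.01560000)
m·(v₁−v₀)/dt = (-1.2000, -3.8000, 3.9000)

F = (-1.2000, -3.8000, 3.9000)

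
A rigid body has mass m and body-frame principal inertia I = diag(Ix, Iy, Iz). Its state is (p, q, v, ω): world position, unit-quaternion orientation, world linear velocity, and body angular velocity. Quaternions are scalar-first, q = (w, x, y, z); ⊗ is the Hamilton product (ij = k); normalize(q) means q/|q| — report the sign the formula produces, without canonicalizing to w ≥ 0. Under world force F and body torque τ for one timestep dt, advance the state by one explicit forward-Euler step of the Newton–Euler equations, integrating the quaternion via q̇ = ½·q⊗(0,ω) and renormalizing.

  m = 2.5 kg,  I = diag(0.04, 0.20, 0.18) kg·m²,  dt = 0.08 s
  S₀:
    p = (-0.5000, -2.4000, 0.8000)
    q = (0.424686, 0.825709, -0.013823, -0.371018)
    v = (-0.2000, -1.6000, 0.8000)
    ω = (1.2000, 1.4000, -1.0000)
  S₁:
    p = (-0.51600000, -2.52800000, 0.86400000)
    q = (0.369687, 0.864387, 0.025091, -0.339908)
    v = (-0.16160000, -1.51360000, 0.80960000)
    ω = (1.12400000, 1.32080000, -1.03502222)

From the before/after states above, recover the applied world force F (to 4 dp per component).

F = (1.2000, 2.7000, 0.3000)

v₁ − v₀ = (0.03840000, 0.08640000, 0.00960000)
applied force F = (1.2000, 2.7000, 0.3000)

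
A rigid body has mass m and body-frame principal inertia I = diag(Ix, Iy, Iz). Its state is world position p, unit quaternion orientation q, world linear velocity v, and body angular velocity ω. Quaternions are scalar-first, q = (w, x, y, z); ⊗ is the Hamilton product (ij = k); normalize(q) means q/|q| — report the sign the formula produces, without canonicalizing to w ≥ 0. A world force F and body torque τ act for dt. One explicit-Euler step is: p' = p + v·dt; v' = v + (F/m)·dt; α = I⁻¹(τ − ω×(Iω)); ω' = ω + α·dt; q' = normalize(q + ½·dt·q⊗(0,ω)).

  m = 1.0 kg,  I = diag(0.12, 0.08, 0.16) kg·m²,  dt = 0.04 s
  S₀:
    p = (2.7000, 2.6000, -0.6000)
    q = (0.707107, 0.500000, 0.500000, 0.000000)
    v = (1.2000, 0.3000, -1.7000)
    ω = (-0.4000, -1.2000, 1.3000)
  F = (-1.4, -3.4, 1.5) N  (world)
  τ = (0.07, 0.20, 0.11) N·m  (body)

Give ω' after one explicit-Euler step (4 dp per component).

ω' = (-0.3351, -1.1104, 1.3323)

gyro term ω×Iω = (-0.1248, 0.0208, -0.0192)
angular accel α = (1.6233, 2.2400, 0.8075)
new body rate ω' = (-0.3351, -1.1104, 1.3323)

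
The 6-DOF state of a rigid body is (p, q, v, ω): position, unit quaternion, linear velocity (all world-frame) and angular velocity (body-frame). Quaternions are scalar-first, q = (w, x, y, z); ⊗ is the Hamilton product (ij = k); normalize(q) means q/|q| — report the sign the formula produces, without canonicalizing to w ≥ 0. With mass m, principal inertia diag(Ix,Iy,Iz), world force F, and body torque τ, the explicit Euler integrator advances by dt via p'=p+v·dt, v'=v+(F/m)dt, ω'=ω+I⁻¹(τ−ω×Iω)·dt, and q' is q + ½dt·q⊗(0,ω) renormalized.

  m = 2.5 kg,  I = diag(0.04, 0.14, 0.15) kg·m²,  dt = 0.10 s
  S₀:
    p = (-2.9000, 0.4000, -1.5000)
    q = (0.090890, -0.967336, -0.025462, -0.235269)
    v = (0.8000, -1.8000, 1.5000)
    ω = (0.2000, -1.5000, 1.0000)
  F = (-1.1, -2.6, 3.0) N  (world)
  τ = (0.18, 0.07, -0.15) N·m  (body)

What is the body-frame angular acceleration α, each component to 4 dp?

α = (4.8750, 0.6571, -0.8000)

ω×(Iω) gyroscopic = (-0.0150, -0.0220, -0.0300)
(τ − ω×Iω)/I = (4.8750, 0.6571, -0.8000)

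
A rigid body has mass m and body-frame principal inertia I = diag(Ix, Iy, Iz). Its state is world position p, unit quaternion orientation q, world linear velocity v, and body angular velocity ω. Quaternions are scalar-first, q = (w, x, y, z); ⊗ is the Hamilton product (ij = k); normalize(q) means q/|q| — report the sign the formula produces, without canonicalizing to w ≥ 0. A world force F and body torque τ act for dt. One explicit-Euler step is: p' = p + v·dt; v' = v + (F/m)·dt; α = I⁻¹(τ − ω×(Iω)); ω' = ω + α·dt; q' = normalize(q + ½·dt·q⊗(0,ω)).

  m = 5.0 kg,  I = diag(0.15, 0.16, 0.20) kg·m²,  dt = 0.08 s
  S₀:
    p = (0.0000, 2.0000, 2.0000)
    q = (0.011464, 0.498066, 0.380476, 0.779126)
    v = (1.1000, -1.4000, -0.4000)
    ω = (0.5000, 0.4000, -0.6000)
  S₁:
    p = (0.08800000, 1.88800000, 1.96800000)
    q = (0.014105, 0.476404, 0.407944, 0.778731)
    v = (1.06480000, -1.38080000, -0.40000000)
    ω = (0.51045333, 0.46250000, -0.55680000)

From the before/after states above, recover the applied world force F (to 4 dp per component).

F = (-2.2000, 1.2000, 0.0000)

velocity change Δv = (-0.03520000, 0.01920000, 0.00000000)
applied force F = (-2.2000, 1.2000, 0.0000)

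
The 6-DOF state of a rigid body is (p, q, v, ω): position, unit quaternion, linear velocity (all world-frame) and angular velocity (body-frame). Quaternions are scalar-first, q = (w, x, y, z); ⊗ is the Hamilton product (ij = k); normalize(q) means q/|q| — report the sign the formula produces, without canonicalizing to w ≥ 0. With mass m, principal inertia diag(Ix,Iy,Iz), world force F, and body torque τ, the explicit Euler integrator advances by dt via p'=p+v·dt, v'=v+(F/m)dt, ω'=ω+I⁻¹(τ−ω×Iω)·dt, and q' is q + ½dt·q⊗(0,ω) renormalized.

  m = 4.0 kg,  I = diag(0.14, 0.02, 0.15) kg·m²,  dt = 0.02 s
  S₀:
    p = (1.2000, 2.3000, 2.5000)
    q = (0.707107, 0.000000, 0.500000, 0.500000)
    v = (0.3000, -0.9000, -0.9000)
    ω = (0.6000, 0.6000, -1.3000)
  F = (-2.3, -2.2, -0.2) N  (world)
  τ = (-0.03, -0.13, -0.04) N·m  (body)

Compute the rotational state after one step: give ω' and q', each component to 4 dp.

gyro term ω×Iω = (-0.1014, 0.0078, -0.0432)
α = I⁻¹(τ − ω×Iω) = (0.5100, -6.8900, 0.0213)
ω' = ω + α·dt = (0.6102, 0.4622, -1.2996)
q⊗(0,ω) = (0.3500000, -0.5257358, 0.7242642, -1.2192391)
q' = normalize(q + ½dt·q⊗(0,ω)) = (0.7105, -0.0053, 0.5072, 0.4877)

ω' = (0.6102, 0.4622, -1.2996)
q' = (0.7105, -0.0053, 0.5072, 0.4877)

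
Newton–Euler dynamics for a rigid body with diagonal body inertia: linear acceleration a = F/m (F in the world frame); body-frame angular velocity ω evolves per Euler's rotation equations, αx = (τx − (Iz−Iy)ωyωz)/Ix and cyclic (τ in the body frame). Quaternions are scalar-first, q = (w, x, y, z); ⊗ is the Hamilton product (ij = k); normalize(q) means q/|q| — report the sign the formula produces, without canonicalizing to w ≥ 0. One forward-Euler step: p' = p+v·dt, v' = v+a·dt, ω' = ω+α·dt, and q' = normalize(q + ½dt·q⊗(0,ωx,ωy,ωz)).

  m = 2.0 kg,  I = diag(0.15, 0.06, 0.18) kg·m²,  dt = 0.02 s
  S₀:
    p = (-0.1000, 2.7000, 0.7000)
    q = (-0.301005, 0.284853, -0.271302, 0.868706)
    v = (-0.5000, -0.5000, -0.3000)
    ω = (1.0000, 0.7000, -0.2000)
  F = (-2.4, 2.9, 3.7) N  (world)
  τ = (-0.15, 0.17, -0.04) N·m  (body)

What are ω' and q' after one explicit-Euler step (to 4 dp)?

ω' = (0.9822, 0.7547, -0.1974)
q' = (-0.3002, 0.2763, -0.2641, 0.8739)

(τ − ω×Iω)/I = (-0.8880, 2.7333, 0.1278)
ω' = ω + α·dt = (0.9822, 0.7547, -0.1974)
q⊗(0,ω) = (0.0787996, -0.8548388, 0.7149731, 0.5309001)
q' = normalize(q + ½dt·q⊗(0,ω)) = (-0.3002, 0.2763, -0.2641, 0.8739)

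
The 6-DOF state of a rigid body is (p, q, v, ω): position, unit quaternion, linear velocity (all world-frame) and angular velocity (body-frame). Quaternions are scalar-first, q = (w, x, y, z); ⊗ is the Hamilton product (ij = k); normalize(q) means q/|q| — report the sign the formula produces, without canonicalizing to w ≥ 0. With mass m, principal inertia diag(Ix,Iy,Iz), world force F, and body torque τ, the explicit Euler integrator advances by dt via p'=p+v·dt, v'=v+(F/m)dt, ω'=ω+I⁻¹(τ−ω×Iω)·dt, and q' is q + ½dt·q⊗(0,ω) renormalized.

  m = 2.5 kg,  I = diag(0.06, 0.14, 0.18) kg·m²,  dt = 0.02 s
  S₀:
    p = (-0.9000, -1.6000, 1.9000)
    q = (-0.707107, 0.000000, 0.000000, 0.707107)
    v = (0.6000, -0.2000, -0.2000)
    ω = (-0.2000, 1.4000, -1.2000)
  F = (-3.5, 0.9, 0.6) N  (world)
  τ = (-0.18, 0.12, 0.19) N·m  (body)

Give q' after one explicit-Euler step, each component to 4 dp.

q' = (-0.6985, -0.0085, -0.0113, 0.7155)

2q̇ = q⊗(0,ω) = (0.8485284, -0.8485284, -1.1313712, 0.8485284)
q' = normalize(q + ½dt·q⊗(0,ω)) = (-0.6985, -0.0085, -0.0113, 0.7155)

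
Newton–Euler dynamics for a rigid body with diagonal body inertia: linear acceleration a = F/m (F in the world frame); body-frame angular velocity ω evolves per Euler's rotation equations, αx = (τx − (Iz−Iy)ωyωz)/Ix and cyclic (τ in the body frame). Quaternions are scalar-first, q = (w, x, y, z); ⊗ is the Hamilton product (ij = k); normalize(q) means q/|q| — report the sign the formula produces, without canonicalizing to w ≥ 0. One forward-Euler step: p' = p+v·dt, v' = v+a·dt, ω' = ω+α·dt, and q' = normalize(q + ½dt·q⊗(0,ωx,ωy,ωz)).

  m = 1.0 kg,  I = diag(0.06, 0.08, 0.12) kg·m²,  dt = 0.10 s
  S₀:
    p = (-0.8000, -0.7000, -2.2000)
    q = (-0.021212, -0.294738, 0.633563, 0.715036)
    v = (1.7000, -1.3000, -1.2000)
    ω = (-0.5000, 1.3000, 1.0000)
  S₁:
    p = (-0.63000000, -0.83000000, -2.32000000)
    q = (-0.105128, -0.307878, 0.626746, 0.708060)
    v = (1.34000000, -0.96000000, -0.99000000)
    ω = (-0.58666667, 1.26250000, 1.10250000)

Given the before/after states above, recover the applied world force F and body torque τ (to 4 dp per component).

rate change Δω = (-0.08666667, -0.03750000, 0.10250000)
τ = I·(Δω/dt) + ω₀×(Iω₀) = (0.0000, 0.0000, 0.1100)
Δv = v₁−v₀ = (-0.36000000, 0.34000000, 0.21000000)
applied force F = (-3.6000, 3.4000, 2.1000)

F = (-3.6000, 3.4000, 2.1000)
τ = (0.0000, 0.0000, 0.1100)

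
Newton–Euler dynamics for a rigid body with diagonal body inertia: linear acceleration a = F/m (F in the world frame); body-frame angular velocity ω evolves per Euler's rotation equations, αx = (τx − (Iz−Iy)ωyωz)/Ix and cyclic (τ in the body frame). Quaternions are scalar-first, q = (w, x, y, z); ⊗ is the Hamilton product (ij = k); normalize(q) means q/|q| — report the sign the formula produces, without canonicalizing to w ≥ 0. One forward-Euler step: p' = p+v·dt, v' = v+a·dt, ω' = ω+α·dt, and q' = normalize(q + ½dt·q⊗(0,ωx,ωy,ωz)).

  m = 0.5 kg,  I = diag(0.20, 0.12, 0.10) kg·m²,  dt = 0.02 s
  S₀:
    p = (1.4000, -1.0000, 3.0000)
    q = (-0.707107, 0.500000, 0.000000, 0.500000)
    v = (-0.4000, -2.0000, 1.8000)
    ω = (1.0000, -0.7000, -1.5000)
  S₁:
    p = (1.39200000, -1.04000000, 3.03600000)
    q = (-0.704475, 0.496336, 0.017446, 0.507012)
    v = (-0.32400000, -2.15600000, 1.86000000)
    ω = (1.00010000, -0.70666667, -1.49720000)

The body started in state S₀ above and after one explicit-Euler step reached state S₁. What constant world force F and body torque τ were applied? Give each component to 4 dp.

velocity change Δv = (0.07600000, -0.15600000, 0.06000000)
F = m·Δv/dt = (1.9000, -3.9000, 1.5000)
rate change Δω = (0.00010000, -0.00666667, 0.00280000)
I·α + gyro = (-0.0200, -0.1900, 0.0700)

F = (1.9000, -3.9000, 1.5000)
τ = (-0.0200, -0.1900, 0.0700)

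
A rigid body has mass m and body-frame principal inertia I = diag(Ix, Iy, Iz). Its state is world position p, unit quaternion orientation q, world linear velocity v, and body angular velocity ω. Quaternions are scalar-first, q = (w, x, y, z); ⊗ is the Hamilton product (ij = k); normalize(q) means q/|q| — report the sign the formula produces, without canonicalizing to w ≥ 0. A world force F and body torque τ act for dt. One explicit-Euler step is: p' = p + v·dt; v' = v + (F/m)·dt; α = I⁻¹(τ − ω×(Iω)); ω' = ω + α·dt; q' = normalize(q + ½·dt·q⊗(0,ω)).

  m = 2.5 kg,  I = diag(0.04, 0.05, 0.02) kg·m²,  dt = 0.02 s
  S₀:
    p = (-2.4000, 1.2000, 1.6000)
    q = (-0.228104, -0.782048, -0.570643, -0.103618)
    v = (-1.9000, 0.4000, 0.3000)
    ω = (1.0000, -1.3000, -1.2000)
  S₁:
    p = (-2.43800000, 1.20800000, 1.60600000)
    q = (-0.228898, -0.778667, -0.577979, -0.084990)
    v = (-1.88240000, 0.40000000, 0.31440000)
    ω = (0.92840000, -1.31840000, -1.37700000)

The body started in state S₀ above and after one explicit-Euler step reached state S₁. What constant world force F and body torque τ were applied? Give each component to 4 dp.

F = (2.2000, 0.0000, 1.8000)
τ = (-0.1900, -0.0700, -0.1900)

ω₁ − ω₀ = (-0.07160000, -0.01840000, -0.17700000)
ω₀×(Iω₀) = (-0.0468, -0.0240, -0.0130)
τ = I·(Δω/dt) + ω₀×(Iω₀) = (-0.1900, -0.0700, -0.1900)
v₁ − v₀ = (0.01760000, 0.00000000, 0.01440000)
applied force F = (2.2000, 0.0000, 1.8000)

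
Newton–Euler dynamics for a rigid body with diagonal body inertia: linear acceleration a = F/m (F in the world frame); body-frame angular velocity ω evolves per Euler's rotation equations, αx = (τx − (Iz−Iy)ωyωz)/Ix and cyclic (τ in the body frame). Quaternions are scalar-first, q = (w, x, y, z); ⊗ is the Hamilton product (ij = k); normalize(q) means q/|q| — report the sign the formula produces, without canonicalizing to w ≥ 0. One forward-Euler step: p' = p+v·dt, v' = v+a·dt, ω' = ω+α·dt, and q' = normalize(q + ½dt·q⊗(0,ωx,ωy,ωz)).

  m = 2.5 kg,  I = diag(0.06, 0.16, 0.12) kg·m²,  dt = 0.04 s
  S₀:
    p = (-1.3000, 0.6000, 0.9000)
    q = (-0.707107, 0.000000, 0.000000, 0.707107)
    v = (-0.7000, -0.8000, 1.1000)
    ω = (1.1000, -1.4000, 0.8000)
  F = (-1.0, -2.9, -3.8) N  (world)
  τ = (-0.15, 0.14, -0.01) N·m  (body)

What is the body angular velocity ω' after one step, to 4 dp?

α = I⁻¹(τ − ω×Iω) = (-3.2467, 1.2050, 1.2000)
new body rate ω' = (0.9701, -1.3518, 0.8480)

ω' = (0.9701, -1.3518, 0.8480)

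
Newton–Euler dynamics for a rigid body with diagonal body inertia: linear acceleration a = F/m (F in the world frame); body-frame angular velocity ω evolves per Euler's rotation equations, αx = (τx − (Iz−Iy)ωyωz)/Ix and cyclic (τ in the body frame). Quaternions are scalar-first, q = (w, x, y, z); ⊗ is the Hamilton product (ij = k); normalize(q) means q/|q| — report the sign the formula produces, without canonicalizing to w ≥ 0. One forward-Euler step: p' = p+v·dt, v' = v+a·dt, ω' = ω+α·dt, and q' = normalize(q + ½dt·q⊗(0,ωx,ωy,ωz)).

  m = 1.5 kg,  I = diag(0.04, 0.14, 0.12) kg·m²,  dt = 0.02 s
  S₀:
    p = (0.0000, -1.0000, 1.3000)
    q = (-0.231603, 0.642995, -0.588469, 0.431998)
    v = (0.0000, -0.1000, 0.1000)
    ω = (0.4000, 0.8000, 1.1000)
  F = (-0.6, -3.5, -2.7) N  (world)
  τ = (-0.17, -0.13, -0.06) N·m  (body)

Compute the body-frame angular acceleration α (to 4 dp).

ω×(Iω) gyroscopic = (-0.0176, -0.0352, 0.0320)
α = I⁻¹(τ − ω×Iω) = (-3.8100, -0.6771, -0.7667)

α = (-3.8100, -0.6771, -0.7667)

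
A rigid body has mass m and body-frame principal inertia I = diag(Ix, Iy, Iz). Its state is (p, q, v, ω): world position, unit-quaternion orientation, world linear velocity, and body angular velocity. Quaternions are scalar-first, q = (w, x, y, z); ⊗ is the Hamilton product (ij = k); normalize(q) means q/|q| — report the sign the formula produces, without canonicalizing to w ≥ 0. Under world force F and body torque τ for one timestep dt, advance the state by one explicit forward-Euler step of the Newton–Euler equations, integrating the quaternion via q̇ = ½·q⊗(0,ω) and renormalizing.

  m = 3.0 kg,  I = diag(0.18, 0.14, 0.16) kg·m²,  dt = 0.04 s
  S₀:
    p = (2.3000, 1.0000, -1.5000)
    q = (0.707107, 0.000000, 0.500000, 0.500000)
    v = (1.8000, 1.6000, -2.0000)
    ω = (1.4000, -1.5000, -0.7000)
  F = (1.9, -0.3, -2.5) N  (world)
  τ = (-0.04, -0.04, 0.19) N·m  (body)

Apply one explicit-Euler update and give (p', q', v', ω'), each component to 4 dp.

gyro term ω×Iω = (0.0210, -0.0196, 0.0840)
(τ − ω×Iω)/I = (-0.3389, -0.1457, 0.6625)
ω + α·dt = (1.3864, -1.5058, -0.6735)
Hamilton product q⊗(0,ω) = (1.1000000, 1.3899498, -0.3606605, -1.1949749)
q + ½dt·q⊗(0,ω), renormalized = (0.7284, 0.0278, 0.4923, 0.4757)
new position p' = (2.3720, 1.0640, -1.5800)
v' = v + a·dt = (1.8253, 1.5960, -2.0333)

p' = (2.3720, 1.0640, -1.5800)
q' = (0.7284, 0.0278, 0.4923, 0.4757)
v' = (1.8253, 1.5960, -2.0333)
ω' = (1.3864, -1.5058, -0.6735)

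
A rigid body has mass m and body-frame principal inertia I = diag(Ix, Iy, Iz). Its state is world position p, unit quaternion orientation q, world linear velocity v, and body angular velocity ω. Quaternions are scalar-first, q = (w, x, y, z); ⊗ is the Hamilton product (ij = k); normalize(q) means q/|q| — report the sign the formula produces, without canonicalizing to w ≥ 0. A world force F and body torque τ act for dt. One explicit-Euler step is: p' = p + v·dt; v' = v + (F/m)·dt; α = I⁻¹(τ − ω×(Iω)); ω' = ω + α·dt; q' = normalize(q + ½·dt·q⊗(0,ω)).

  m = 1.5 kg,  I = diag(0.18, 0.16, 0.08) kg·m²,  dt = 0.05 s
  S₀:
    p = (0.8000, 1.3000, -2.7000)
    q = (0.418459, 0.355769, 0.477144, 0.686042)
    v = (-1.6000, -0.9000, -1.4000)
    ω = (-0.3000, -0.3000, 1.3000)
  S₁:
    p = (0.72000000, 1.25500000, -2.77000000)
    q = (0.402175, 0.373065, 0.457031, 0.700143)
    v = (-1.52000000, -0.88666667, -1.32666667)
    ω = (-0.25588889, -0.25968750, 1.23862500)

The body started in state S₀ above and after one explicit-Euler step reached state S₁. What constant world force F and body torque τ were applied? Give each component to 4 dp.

F = (2.4000, 0.4000, 2.2000)
τ = (0.1900, 0.0900, -0.1000)

ω₁ − ω₀ = (0.04411111, 0.04031250, -0.06137500)
precession coupling = (0.0312, -0.0390, -0.0018)
τ = I·(Δω/dt) + ω₀×(Iω₀) = (0.1900, 0.0900, -0.1000)
velocity change Δv = (0.08000000, 0.01333333, 0.07333333)
F = m·Δv/dt = (2.4000, 0.4000, 2.2000)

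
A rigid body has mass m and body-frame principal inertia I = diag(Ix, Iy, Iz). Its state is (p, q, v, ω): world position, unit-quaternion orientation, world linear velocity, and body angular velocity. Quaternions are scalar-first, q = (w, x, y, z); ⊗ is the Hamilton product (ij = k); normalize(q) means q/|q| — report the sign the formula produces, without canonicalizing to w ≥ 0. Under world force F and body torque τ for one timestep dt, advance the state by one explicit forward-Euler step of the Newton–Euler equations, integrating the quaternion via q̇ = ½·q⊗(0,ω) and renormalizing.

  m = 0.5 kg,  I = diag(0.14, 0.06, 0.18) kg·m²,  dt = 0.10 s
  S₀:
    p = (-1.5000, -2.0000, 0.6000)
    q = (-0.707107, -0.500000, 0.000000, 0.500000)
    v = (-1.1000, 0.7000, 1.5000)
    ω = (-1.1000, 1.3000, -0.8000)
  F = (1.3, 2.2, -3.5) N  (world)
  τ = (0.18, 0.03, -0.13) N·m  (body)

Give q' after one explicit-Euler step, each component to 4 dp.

Hamilton product q⊗(0,ω) = (-0.1500000, 0.1278177, -1.8692391, -0.0843144)
updated quaternion q' = (-0.7115, -0.4914, -0.0931, 0.4936)

q' = (-0.7115, -0.4914, -0.0931, 0.4936)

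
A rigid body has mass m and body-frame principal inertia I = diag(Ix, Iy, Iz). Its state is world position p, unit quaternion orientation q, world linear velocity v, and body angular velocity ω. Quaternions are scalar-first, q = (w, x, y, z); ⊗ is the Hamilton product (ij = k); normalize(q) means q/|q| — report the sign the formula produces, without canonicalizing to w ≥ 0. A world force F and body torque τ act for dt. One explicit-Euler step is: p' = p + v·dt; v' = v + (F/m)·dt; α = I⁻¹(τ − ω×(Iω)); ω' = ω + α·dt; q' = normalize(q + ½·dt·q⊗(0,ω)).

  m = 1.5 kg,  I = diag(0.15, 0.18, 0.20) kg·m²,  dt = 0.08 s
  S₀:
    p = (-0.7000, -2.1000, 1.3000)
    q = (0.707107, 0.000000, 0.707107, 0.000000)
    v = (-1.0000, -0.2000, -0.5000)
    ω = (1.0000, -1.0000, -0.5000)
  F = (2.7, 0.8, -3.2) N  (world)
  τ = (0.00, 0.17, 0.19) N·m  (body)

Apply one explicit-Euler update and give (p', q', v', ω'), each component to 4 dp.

a = (1.8000, 0.5333, -2.1333)
new position p' = (-0.7800, -2.1160, 1.2600)
v' = v + a·dt = (-0.8560, -0.1573, -0.6707)
ω×(Iω) gyroscopic = (0.0100, 0.0250, -0.0300)
angular accel α = (-0.0667, 0.8056, 1.1000)
new body rate ω' = (0.9947, -0.9356, -0.4120)
q⊗(0,ω) = (0.7071070, 0.3535535, -0.7071070, -1.0606605)
updated quaternion q' = (0.7341, 0.0141, 0.6776, -0.0424)

p' = (-0.7800, -2.1160, 1.2600)
q' = (0.7341, 0.0141, 0.6776, -0.0424)
v' = (-0.8560, -0.1573, -0.6707)
ω' = (0.9947, -0.9356, -0.4120)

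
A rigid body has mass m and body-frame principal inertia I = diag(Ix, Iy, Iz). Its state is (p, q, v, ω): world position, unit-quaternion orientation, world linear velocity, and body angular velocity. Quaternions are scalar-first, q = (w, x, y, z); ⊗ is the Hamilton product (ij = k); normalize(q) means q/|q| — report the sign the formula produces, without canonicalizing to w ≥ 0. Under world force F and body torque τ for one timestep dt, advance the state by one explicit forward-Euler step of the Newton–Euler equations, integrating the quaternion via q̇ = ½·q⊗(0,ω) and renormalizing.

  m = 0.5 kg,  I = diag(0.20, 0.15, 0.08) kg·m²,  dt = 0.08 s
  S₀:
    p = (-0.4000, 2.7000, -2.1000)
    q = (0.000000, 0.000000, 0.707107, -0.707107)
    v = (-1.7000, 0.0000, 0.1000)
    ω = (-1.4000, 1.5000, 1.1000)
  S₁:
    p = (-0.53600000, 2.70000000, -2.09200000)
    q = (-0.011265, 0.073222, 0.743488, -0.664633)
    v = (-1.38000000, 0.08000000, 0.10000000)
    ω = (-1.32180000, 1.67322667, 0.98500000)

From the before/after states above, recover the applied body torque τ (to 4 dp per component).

Δω = ω₁−ω₀ = (0.07820000, 0.17322667, -0.11500000)
gyro term ω₀×Iω₀ = (-0.1155, -0.1848, 0.1050)
applied torque τ = (0.0800, 0.1400, -0.0100)

τ = (0.0800, 0.1400, -0.0100)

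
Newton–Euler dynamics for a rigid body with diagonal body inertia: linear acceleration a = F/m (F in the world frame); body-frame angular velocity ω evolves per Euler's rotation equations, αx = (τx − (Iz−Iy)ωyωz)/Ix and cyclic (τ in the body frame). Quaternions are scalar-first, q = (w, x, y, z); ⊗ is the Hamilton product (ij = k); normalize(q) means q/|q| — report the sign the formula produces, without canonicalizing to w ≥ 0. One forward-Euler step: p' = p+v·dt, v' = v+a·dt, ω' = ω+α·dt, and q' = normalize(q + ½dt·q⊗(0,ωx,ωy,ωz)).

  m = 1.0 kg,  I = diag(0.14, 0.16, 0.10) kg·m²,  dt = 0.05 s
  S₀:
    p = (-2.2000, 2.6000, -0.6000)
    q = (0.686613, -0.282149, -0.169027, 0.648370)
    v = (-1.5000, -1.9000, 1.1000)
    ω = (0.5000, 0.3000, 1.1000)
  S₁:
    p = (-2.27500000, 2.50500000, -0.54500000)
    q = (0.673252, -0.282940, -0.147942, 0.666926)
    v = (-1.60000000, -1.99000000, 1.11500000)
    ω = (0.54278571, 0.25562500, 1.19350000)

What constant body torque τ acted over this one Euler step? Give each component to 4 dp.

rate change Δω = (0.04278571, -0.04437500, 0.09350000)
gyro term ω₀×Iω₀ = (-0.0198, 0.0220, 0.0030)
τ = I·(Δω/dt) + ω₀×(Iω₀) = (0.1000, -0.1200, 0.1900)

τ = (0.1000, -0.1200, 0.1900)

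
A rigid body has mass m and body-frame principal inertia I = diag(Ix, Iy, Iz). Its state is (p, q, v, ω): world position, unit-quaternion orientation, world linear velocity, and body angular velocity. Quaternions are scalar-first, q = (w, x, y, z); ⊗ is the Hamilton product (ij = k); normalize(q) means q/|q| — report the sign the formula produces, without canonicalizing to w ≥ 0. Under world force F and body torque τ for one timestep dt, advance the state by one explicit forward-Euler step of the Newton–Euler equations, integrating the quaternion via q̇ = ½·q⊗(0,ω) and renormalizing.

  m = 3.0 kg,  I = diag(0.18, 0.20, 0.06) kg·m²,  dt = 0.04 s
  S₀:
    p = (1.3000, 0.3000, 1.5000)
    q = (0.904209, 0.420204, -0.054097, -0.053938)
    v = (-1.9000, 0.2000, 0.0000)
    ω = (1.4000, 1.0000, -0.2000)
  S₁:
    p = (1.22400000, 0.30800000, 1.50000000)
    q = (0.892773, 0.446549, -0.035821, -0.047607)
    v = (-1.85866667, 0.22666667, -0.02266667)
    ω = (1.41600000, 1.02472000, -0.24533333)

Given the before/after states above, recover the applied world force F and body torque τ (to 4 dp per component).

Δω = ω₁−ω₀ = (0.01600000, 0.02472000, -0.04533333)
gyro term ω₀×Iω₀ = (0.0280, -0.0336, 0.0280)
applied torque τ = (0.1000, 0.0900, -0.0400)
v₁ − v₀ = (0.04133333, 0.02666667, -0.02266667)
applied force F = (3.1000, 2.0000, -1.7000)

F = (3.1000, 2.0000, -1.7000)
τ = (0.1000, 0.0900, -0.0400)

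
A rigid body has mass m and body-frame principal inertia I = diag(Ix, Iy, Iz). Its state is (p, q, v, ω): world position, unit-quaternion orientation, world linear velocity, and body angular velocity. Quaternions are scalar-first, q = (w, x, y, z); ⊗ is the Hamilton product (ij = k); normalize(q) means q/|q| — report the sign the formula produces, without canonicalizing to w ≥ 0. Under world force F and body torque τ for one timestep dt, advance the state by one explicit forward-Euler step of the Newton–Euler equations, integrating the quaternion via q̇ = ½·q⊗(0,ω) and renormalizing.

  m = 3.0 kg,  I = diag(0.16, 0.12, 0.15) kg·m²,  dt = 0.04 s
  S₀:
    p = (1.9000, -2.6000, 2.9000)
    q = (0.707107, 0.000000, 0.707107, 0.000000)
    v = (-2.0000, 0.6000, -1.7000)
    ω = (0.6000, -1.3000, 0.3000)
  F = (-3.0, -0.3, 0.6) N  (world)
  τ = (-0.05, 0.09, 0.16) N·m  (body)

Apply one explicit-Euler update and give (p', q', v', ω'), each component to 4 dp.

p' = (1.8200, -2.5760, 2.8320)
q' = (0.7252, 0.0127, 0.6884, -0.0042)
v' = (-2.0400, 0.5960, -1.6920)
ω' = (0.5904, -1.2706, 0.3343)

linear accel F/m = (-1.0000, -0.1000, 0.2000)
p + v·dt = (1.8200, -2.5760, 2.8320)
new velocity v' = (-2.0400, 0.5960, -1.6920)
ω×(Iω) gyroscopic = (-0.0117, 0.0018, 0.0312)
(τ − ω×Iω)/I = (-0.2394, 0.7350, 0.8587)
new body rate ω' = (0.5904, -1.2706, 0.3343)
q⊗(0,ω) = (0.9192391, 0.6363963, -0.9192391, -0.2121321)
updated quaternion q' = (0.7252, 0.0127, 0.6884, -0.0042)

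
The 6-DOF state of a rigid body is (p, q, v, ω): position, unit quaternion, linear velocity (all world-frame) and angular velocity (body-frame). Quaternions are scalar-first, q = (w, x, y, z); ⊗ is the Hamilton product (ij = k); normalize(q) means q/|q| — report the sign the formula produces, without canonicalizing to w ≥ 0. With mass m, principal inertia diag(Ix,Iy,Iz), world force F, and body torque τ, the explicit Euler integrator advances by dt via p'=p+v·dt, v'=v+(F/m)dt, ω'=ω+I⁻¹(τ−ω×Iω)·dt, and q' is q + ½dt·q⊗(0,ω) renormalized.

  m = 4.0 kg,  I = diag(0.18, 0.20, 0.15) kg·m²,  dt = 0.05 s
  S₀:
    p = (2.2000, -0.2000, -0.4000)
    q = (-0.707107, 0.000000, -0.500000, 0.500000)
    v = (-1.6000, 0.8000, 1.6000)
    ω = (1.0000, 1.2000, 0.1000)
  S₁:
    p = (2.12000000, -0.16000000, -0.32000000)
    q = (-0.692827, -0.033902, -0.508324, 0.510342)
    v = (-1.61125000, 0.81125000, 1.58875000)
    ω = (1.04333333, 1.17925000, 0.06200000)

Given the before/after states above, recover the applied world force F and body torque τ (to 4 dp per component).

ω₁ − ω₀ = (0.04333333, -0.02075000, -0.03800000)
precession coupling = (-0.0060, 0.0030, 0.0240)
τ = I·(Δω/dt) + ω₀×(Iω₀) = (0.1500, -0.0800, -0.0900)
Δv = v₁−v₀ = (-0.01125000, 0.01125000, -0.01125000)
F = m·Δv/dt = (-0.9000, 0.9000, -0.9000)

F = (-0.9000, 0.9000, -0.9000)
τ = (0.1500, -0.0800, -0.0900)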